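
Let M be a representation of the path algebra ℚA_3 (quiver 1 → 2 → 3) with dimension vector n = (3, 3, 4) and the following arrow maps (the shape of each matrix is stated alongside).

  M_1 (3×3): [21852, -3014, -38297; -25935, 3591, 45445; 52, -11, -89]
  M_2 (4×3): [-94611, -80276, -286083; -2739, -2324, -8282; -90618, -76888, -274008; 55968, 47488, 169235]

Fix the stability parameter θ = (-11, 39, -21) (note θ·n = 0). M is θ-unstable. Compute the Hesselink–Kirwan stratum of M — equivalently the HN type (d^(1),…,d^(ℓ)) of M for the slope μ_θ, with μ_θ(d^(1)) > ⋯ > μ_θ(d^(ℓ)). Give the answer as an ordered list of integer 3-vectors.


Via rank(M_{q-1}∘⋯∘M_p): M ≅ I[1,2], I[1,3]^2, I[3,3]^2.
μ_θ-semistable layers: μ^(1)=39; μ^(2)=9; μ^(3)=-11; μ^(4)=-21

((0, 1, 0); (0, 2, 2); (3, 0, 0); (0, 0, 2))


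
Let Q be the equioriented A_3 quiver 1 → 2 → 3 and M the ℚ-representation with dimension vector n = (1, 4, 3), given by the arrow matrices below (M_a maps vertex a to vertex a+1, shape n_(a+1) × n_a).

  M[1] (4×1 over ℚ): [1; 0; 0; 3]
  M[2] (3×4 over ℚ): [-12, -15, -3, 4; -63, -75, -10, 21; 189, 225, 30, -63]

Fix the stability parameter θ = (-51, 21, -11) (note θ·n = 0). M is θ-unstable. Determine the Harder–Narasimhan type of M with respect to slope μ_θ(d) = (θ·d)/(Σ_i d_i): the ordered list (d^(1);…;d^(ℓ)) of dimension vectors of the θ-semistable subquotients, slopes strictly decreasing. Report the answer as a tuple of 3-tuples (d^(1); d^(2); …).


Interval decomposition of M: I[1,2], I[2,2], I[2,3]^2, I[3,3].
HN type (ℓ=4): μ^(1)=21; μ^(2)=5; μ^(3)=-11; μ^(4)=-51

((0, 2, 0); (0, 2, 2); (0, 0, 1); (1, 0, 0))


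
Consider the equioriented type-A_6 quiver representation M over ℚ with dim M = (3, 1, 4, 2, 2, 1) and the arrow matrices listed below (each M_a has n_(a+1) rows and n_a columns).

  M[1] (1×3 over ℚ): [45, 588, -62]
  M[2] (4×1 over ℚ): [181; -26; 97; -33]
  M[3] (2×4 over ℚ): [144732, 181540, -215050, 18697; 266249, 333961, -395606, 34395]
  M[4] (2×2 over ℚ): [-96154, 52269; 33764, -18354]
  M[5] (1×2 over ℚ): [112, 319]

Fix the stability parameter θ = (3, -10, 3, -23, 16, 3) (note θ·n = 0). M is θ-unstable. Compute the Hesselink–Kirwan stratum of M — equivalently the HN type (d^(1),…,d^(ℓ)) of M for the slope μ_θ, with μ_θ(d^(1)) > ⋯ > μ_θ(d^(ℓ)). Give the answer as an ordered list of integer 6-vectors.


Interval decomposition of M: I[1,1]^2, I[1,4], I[3,3]^2, I[3,6], I[5,5].
HN type (ℓ=5): μ^(1)=16; μ^(2)=19/2; μ^(3)=3; μ^(4)=-27/4; μ^(5)=-10

((0, 0, 0, 0, 1, 0); (0, 0, 0, 0, 1, 1); (2, 0, 2, 0, 0, 0); (1, 1, 1, 1, 0, 0); (0, 0, 1, 1, 0, 0))


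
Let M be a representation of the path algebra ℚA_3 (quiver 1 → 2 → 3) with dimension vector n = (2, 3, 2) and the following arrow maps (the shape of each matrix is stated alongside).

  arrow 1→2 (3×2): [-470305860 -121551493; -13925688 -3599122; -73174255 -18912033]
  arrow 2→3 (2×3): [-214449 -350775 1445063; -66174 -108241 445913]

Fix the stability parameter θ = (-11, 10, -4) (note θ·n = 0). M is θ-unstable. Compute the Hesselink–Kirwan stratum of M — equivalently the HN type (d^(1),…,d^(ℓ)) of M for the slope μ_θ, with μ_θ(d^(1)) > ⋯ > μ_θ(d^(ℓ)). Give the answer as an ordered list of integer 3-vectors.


Barcode: M ≅ I[1,3]^2, I[2,2]. HN layers by μ_θ (3 steps, strictly decreasing):
  μ^(1)=10; μ^(2)=3; μ^(3)=-11

((0, 1, 0); (0, 2, 2); (2, 0, 0))


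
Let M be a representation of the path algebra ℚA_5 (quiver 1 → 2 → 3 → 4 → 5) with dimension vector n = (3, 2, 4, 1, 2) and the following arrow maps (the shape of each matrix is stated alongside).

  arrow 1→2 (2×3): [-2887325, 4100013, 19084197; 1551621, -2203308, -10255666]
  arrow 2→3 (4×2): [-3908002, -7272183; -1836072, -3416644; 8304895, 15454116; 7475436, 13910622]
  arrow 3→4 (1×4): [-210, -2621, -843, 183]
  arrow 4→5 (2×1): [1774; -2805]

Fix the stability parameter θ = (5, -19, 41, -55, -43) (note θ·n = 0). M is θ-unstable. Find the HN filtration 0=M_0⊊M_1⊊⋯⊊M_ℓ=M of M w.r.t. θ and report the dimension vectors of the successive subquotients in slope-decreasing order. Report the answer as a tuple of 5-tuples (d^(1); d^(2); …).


Via rank(M_{q-1}∘⋯∘M_p): M ≅ I[1,1], I[1,3], I[1,5], I[3,3]^2, I[5,5].
μ_θ-semistable layers: μ^(1)=41; μ^(2)=5; μ^(3)=-7; μ^(4)=-71/5; μ^(5)=-43

((0, 0, 3, 0, 0); (1, 0, 0, 0, 0); (1, 1, 0, 0, 0); (1, 1, 1, 1, 1); (0, 0, 0, 0, 1))


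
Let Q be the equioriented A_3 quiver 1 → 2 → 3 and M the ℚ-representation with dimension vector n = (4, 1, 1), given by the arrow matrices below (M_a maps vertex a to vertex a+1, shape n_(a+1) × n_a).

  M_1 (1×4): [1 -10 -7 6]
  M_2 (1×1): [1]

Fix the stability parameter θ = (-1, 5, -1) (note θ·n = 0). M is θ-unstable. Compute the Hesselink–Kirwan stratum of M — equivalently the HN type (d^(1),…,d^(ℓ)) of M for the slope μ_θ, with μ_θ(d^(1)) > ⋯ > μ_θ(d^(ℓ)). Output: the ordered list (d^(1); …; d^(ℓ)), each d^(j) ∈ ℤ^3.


Via rank(M_{q-1}∘⋯∘M_p): M ≅ I[1,1]^3, I[1,3].
μ_θ-semistable layers: μ^(1)=2; μ^(2)=-1

((0, 1, 1); (4, 0, 0))


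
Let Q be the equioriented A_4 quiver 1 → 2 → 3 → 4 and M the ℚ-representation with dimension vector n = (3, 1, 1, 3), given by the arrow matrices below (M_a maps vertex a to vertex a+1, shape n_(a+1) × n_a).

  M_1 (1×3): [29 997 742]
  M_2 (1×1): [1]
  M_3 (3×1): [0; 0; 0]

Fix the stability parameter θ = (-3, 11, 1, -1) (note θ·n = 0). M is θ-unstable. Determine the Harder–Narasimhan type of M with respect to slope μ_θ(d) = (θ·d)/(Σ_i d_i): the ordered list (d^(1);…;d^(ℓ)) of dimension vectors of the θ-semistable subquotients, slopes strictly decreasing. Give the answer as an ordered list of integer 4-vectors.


Interval decomposition of M: I[1,1]^2, I[1,3], I[4,4]^3.
HN type (ℓ=3): μ^(1)=6; μ^(2)=-1; μ^(3)=-3

((0, 1, 1, 0); (0, 0, 0, 3); (3, 0, 0, 0))


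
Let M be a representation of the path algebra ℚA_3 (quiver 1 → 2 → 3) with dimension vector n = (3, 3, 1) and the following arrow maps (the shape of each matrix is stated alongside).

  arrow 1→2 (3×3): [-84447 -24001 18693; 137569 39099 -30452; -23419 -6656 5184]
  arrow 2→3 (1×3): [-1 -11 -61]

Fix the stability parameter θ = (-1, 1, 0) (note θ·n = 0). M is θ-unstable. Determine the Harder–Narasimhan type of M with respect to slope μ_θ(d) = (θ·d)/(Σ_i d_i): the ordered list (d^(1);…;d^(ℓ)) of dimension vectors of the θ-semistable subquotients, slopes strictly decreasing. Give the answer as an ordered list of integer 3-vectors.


Interval decomposition of M: I[1,2]^2, I[1,3].
HN type (ℓ=3): μ^(1)=1; μ^(2)=1/2; μ^(3)=-1

((0, 2, 0); (0, 1, 1); (3, 0, 0))


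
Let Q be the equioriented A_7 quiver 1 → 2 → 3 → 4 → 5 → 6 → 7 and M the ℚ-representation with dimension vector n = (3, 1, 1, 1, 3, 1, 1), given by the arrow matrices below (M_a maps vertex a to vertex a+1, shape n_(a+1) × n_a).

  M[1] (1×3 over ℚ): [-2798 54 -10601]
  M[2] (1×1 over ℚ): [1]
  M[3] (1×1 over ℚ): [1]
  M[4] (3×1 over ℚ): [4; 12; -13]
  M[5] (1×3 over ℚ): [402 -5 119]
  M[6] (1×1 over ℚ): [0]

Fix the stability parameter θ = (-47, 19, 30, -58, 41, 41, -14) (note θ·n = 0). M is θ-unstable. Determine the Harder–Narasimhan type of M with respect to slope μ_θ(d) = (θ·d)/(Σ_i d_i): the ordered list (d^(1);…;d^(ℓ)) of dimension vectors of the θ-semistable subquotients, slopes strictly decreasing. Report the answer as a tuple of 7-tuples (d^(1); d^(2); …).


Interval decomposition of M: I[1,1]^2, I[1,6], I[5,5]^2, I[7,7].
HN type (ℓ=4): μ^(1)=41; μ^(2)=-3; μ^(3)=-14; μ^(4)=-47

((0, 0, 0, 0, 3, 1, 0); (0, 1, 1, 1, 0, 0, 0); (0, 0, 0, 0, 0, 0, 1); (3, 0, 0, 0, 0, 0, 0))


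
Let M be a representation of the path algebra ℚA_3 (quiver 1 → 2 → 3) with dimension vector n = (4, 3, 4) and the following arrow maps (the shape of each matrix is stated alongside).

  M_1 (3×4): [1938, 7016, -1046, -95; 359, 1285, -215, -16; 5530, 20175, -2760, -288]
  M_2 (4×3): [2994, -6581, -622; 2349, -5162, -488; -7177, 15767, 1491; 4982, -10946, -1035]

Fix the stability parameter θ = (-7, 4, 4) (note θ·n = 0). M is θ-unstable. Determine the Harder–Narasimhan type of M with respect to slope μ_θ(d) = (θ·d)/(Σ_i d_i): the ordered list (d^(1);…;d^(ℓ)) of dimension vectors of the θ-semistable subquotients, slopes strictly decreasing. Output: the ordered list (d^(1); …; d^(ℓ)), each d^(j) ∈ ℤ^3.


Interval decomposition of M: I[1,1], I[1,3]^3, I[3,3].
HN type (ℓ=2): μ^(1)=4; μ^(2)=-7

((0, 3, 4); (4, 0, 0))


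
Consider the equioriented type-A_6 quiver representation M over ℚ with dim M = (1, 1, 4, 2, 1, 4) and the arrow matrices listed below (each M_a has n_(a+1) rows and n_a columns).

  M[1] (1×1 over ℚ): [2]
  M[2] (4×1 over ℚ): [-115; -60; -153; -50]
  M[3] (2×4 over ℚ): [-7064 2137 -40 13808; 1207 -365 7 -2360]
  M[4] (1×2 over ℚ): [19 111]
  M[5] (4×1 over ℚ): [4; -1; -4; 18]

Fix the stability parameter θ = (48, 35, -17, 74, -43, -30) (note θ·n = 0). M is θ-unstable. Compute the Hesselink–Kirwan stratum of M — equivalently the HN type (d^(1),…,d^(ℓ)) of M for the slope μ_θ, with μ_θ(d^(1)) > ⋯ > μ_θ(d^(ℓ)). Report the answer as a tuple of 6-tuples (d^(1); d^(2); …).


Barcode: M ≅ I[1,6], I[3,3]^2, I[3,4], I[6,6]^3. HN layers by μ_θ (4 steps, strictly decreasing):
  μ^(1)=74; μ^(2)=67/6; μ^(3)=-17; μ^(4)=-30

((0, 0, 0, 1, 0, 0); (1, 1, 1, 1, 1, 1); (0, 0, 3, 0, 0, 0); (0, 0, 0, 0, 0, 3))


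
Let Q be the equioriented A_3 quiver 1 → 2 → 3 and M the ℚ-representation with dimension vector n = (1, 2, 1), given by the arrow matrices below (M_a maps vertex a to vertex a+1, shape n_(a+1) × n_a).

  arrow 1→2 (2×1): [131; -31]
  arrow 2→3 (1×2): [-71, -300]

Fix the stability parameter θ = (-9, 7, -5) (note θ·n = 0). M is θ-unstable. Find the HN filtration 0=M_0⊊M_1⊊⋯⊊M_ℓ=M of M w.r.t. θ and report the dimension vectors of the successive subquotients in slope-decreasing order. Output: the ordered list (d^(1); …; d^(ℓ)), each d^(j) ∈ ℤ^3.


Via rank(M_{q-1}∘⋯∘M_p): M ≅ I[1,3], I[2,2].
μ_θ-semistable layers: μ^(1)=7; μ^(2)=1; μ^(3)=-9

((0, 1, 0); (0, 1, 1); (1, 0, 0))


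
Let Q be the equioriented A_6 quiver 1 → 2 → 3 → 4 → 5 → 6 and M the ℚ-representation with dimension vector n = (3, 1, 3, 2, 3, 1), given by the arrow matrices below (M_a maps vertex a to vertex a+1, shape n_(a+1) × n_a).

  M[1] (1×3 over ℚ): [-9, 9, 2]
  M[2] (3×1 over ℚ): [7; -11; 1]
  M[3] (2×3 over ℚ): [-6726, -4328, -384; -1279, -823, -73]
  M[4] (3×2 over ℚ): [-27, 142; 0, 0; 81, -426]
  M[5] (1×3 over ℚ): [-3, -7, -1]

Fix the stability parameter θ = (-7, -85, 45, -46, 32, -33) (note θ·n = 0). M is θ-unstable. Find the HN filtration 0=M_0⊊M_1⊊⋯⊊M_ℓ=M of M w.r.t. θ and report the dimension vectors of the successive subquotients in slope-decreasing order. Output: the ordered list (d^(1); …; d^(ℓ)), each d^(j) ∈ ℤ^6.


Interval decomposition of M: I[1,1]^2, I[1,4], I[3,3], I[3,5], I[5,5], I[5,6].
HN type (ℓ=5): μ^(1)=45; μ^(2)=32; μ^(3)=-1/2; μ^(4)=-7; μ^(5)=-46

((0, 0, 1, 0, 0, 0); (0, 0, 0, 0, 2, 0); (0, 0, 2, 2, 1, 1); (2, 0, 0, 0, 0, 0); (1, 1, 0, 0, 0, 0))


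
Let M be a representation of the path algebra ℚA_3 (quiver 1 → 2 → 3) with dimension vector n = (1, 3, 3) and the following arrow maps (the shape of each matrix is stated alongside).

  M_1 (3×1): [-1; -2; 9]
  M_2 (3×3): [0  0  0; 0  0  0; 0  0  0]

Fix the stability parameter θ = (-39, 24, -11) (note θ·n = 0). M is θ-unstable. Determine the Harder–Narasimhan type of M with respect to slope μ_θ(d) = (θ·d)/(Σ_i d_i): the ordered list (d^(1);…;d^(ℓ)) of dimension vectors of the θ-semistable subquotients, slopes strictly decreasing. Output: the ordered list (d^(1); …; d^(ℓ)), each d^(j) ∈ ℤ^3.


Interval decomposition of M: I[1,2], I[2,2]^2, I[3,3]^3.
HN type (ℓ=3): μ^(1)=24; μ^(2)=-11; μ^(3)=-39

((0, 3, 0); (0, 0, 3); (1, 0, 0))


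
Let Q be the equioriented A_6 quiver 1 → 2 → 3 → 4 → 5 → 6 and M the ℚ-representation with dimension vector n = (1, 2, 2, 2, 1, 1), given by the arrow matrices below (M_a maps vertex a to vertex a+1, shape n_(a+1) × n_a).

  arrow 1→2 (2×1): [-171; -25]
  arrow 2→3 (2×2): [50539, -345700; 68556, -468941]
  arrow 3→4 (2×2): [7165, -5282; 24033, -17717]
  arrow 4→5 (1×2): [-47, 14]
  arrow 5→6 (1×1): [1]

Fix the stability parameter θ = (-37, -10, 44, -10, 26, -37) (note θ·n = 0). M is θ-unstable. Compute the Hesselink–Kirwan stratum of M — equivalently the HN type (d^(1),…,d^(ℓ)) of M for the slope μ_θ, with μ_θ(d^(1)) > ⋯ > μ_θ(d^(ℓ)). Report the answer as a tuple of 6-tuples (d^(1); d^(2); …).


Barcode: M ≅ I[1,6], I[2,4]. HN layers by μ_θ (4 steps, strictly decreasing):
  μ^(1)=17; μ^(2)=23/4; μ^(3)=-10; μ^(4)=-37

((0, 0, 1, 1, 0, 0); (0, 0, 1, 1, 1, 1); (0, 2, 0, 0, 0, 0); (1, 0, 0, 0, 0, 0))


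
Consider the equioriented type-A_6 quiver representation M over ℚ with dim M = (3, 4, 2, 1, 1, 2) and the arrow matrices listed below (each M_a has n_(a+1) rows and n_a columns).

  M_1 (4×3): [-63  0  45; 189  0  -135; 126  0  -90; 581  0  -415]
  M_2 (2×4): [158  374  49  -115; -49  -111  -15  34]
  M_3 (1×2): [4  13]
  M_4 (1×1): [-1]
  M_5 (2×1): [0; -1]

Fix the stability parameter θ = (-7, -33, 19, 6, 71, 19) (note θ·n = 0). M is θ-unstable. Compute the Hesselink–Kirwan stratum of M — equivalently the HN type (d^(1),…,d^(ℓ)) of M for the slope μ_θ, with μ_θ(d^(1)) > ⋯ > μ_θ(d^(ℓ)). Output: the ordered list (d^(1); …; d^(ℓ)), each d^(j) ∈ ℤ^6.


Barcode: M ≅ I[1,1]^2, I[1,3], I[2,2]^2, I[2,6], I[6,6]. HN layers by μ_θ (6 steps, strictly decreasing):
  μ^(1)=45; μ^(2)=19; μ^(3)=25/2; μ^(4)=-7; μ^(5)=-20; μ^(6)=-33

((0, 0, 0, 0, 1, 1); (0, 0, 1, 0, 0, 1); (0, 0, 1, 1, 0, 0); (2, 0, 0, 0, 0, 0); (1, 1, 0, 0, 0, 0); (0, 3, 0, 0, 0, 0))


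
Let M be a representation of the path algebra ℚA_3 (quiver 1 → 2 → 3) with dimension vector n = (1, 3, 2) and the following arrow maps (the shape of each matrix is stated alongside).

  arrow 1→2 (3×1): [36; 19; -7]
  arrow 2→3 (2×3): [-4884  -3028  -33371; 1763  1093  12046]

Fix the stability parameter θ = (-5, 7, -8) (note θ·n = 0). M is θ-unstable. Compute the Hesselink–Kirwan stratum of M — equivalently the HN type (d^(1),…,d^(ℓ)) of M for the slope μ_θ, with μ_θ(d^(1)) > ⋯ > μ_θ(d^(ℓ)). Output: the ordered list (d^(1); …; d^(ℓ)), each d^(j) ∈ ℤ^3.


Interval decomposition of M: I[1,3], I[2,2], I[2,3].
HN type (ℓ=3): μ^(1)=7; μ^(2)=-1/2; μ^(3)=-5

((0, 1, 0); (0, 2, 2); (1, 0, 0))


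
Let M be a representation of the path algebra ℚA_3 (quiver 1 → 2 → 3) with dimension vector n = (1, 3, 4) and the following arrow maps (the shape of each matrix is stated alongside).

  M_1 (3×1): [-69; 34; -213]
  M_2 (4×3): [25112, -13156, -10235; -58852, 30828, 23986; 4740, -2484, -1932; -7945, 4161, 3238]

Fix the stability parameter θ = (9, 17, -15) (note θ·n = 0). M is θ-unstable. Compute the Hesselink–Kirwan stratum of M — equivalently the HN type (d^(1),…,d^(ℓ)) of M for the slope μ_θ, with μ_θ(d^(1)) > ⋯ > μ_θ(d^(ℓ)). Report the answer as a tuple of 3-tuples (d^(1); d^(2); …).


Interval decomposition of M: I[1,3], I[2,2], I[2,3], I[3,3]^2.
HN type (ℓ=4): μ^(1)=17; μ^(2)=11/3; μ^(3)=1; μ^(4)=-15

((0, 1, 0); (1, 1, 1); (0, 1, 1); (0, 0, 2))


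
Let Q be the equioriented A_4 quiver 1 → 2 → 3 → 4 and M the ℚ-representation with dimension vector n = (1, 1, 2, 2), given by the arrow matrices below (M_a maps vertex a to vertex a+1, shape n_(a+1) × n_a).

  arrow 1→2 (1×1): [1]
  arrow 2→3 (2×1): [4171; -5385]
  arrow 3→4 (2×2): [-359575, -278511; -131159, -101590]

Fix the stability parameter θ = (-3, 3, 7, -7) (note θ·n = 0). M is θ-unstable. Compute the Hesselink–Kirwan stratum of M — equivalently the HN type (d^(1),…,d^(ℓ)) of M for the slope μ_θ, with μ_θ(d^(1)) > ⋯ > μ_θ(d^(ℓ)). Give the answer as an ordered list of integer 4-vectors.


Barcode: M ≅ I[1,4], I[3,4]. HN layers by μ_θ (3 steps, strictly decreasing):
  μ^(1)=1; μ^(2)=0; μ^(3)=-3

((0, 1, 1, 1); (0, 0, 1, 1); (1, 0, 0, 0))


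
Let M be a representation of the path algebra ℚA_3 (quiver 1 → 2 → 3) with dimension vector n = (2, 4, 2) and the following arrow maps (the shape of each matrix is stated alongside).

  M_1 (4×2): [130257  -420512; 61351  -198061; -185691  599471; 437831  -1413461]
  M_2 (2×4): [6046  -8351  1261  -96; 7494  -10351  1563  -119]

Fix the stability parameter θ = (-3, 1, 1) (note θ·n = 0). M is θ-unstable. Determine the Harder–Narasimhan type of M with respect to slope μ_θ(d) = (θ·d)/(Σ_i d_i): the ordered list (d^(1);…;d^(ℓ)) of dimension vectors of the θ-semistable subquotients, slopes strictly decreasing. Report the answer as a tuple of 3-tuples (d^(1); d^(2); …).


Via rank(M_{q-1}∘⋯∘M_p): M ≅ I[1,2], I[1,3], I[2,2], I[2,3].
μ_θ-semistable layers: μ^(1)=1; μ^(2)=-3

((0, 4, 2); (2, 0, 0))


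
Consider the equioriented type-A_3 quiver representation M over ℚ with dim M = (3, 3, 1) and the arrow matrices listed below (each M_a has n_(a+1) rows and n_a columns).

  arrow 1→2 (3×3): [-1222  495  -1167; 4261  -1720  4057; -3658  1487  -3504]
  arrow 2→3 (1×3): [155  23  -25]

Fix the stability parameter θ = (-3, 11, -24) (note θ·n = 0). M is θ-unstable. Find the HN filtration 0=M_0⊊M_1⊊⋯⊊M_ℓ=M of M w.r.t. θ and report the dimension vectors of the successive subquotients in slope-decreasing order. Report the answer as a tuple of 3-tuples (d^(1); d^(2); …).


Via rank(M_{q-1}∘⋯∘M_p): M ≅ I[1,2]^2, I[1,3].
μ_θ-semistable layers: μ^(1)=11; μ^(2)=-3; μ^(3)=-16/3

((0, 2, 0); (2, 0, 0); (1, 1, 1))


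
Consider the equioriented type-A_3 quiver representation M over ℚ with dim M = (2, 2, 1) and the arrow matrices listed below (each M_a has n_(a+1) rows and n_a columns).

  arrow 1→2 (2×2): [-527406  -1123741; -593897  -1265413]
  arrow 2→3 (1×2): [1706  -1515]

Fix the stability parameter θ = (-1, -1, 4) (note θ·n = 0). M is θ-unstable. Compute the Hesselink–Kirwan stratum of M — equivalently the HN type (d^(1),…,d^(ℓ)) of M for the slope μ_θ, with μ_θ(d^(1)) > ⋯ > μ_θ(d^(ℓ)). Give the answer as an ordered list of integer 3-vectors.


Barcode: M ≅ I[1,2], I[1,3]. HN layers by μ_θ (2 steps, strictly decreasing):
  μ^(1)=4; μ^(2)=-1

((0, 0, 1); (2, 2, 0))


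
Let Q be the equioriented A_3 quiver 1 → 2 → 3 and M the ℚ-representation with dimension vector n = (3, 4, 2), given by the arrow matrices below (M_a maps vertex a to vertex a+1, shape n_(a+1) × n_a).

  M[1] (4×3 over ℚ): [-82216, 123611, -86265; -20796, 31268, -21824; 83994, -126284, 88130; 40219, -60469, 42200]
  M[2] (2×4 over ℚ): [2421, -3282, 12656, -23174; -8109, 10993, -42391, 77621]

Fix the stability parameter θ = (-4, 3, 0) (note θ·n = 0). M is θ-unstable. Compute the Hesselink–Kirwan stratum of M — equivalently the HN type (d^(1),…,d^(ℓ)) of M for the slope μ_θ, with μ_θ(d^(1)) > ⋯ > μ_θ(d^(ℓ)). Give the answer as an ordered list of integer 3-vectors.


Via rank(M_{q-1}∘⋯∘M_p): M ≅ I[1,1], I[1,3]^2, I[2,2]^2.
μ_θ-semistable layers: μ^(1)=3; μ^(2)=3/2; μ^(3)=-4

((0, 2, 0); (0, 2, 2); (3, 0, 0))


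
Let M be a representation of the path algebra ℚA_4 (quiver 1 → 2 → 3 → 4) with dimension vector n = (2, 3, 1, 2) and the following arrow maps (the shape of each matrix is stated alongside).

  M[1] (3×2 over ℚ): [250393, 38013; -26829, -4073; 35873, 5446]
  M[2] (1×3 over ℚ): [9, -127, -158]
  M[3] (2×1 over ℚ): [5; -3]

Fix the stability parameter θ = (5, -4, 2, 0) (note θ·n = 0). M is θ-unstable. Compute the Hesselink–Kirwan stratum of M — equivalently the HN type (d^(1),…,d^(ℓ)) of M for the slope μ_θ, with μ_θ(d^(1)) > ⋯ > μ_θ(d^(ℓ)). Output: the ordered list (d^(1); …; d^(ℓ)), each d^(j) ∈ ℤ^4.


Interval decomposition of M: I[1,2], I[1,4], I[2,2], I[4,4].
HN type (ℓ=4): μ^(1)=1; μ^(2)=1/2; μ^(3)=0; μ^(4)=-4

((0, 0, 1, 1); (2, 2, 0, 0); (0, 0, 0, 1); (0, 1, 0, 0))


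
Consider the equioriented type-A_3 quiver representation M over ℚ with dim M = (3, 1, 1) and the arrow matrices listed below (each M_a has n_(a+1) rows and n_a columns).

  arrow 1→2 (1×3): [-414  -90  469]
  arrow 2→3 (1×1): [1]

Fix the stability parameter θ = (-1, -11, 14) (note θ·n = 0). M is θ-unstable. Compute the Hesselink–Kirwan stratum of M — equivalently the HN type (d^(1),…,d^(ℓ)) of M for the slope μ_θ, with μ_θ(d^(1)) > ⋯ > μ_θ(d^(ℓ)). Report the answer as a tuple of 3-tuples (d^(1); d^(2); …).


Barcode: M ≅ I[1,1]^2, I[1,3]. HN layers by μ_θ (3 steps, strictly decreasing):
  μ^(1)=14; μ^(2)=-1; μ^(3)=-6

((0, 0, 1); (2, 0, 0); (1, 1, 0))


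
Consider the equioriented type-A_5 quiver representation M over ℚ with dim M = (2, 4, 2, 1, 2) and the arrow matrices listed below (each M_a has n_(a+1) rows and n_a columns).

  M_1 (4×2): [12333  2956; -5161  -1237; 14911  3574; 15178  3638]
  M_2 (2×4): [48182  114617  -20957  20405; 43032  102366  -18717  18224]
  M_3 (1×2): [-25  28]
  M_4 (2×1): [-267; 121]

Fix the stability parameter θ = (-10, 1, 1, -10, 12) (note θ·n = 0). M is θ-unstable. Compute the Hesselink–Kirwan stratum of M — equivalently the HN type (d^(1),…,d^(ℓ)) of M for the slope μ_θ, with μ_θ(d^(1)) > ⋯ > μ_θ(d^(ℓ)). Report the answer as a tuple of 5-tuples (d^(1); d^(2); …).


Via rank(M_{q-1}∘⋯∘M_p): M ≅ I[1,3], I[1,5], I[2,2]^2, I[5,5].
μ_θ-semistable layers: μ^(1)=12; μ^(2)=1; μ^(3)=-8/3; μ^(4)=-10

((0, 0, 0, 0, 2); (0, 3, 1, 0, 0); (0, 1, 1, 1, 0); (2, 0, 0, 0, 0))


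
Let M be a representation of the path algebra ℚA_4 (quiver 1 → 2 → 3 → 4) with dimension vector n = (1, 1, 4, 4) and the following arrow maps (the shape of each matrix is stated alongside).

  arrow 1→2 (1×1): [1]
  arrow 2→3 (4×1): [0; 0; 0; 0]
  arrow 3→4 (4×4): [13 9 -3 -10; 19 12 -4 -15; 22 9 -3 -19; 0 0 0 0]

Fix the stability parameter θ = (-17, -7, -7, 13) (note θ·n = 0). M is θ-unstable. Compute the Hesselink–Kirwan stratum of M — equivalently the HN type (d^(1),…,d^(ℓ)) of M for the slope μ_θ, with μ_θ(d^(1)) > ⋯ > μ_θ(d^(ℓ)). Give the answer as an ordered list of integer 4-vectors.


Interval decomposition of M: I[1,2], I[3,3]^2, I[3,4]^2, I[4,4]^2.
HN type (ℓ=3): μ^(1)=13; μ^(2)=-7; μ^(3)=-17

((0, 0, 0, 4); (0, 1, 4, 0); (1, 0, 0, 0))


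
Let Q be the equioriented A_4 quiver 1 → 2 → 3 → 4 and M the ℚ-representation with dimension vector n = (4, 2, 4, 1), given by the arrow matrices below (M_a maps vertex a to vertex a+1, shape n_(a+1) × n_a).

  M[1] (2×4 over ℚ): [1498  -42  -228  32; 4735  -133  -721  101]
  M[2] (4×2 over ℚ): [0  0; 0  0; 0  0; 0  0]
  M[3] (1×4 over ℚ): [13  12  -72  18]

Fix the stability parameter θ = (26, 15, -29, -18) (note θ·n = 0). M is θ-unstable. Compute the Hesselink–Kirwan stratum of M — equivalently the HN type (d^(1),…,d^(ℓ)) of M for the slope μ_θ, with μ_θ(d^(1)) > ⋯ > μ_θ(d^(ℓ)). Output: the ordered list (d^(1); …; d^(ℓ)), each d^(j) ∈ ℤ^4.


Interval decomposition of M: I[1,1]^2, I[1,2]^2, I[3,3]^3, I[3,4].
HN type (ℓ=4): μ^(1)=26; μ^(2)=41/2; μ^(3)=-18; μ^(4)=-29

((2, 0, 0, 0); (2, 2, 0, 0); (0, 0, 0, 1); (0, 0, 4, 0))


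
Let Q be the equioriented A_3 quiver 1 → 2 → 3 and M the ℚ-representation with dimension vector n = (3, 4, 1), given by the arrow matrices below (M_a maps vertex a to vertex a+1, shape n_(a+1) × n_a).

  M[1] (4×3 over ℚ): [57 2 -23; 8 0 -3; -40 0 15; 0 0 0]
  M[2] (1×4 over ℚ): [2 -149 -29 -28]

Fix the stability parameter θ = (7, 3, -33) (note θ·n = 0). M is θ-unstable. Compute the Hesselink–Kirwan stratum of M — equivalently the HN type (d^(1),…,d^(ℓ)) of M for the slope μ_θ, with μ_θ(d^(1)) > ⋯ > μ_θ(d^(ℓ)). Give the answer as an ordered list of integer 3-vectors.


Barcode: M ≅ I[1,1], I[1,2], I[1,3], I[2,2]^2. HN layers by μ_θ (4 steps, strictly decreasing):
  μ^(1)=7; μ^(2)=5; μ^(3)=3; μ^(4)=-23/3

((1, 0, 0); (1, 1, 0); (0, 2, 0); (1, 1, 1))


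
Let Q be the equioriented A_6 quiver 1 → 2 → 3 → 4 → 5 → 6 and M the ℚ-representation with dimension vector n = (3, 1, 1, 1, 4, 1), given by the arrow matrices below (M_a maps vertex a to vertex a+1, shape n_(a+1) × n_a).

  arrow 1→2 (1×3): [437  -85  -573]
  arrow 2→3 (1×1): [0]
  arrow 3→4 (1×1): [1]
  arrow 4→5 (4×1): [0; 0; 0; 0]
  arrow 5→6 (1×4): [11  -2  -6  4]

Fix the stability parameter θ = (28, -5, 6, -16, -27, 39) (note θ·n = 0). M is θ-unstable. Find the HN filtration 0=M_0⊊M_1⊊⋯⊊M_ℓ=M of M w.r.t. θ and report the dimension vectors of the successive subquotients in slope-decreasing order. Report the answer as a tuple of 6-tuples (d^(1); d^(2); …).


Barcode: M ≅ I[1,1]^2, I[1,2], I[3,4], I[5,5]^3, I[5,6]. HN layers by μ_θ (5 steps, strictly decreasing):
  μ^(1)=39; μ^(2)=28; μ^(3)=23/2; μ^(4)=-5; μ^(5)=-27

((0, 0, 0, 0, 0, 1); (2, 0, 0, 0, 0, 0); (1, 1, 0, 0, 0, 0); (0, 0, 1, 1, 0, 0); (0, 0, 0, 0, 4, 0))


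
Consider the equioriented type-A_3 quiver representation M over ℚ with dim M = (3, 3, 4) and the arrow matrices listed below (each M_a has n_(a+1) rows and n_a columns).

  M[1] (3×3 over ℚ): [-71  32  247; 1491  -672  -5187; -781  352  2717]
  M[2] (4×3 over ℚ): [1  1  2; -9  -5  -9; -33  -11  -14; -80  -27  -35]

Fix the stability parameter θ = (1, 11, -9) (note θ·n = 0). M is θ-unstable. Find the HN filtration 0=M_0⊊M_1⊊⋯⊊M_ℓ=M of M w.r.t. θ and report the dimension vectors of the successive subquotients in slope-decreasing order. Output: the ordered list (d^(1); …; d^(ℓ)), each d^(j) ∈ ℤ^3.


Interval decomposition of M: I[1,1]^2, I[1,3], I[2,3]^2, I[3,3].
HN type (ℓ=2): μ^(1)=1; μ^(2)=-9

((3, 3, 3); (0, 0, 1))


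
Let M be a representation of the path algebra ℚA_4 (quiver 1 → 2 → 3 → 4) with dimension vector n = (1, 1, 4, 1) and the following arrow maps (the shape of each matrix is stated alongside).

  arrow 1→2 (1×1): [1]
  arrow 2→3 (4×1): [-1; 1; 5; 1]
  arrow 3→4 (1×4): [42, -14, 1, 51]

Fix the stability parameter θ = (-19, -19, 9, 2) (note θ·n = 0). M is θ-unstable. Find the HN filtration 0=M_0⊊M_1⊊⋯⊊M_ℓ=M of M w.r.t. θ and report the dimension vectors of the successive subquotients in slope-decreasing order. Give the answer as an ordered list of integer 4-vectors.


Via rank(M_{q-1}∘⋯∘M_p): M ≅ I[1,3], I[3,3]^2, I[3,4].
μ_θ-semistable layers: μ^(1)=9; μ^(2)=11/2; μ^(3)=-19

((0, 0, 3, 0); (0, 0, 1, 1); (1, 1, 0, 0))


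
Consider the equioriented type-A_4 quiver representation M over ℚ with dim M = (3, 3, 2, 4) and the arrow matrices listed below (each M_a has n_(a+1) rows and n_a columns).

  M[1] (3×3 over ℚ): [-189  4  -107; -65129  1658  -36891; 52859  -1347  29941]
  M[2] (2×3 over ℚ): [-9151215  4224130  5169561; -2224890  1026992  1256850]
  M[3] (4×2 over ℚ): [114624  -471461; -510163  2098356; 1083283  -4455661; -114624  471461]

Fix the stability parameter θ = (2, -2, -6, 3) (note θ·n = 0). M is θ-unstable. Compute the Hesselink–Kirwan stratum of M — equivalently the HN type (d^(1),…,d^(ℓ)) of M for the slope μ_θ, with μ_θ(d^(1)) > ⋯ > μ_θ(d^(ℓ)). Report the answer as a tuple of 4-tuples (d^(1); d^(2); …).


Barcode: M ≅ I[1,2], I[1,4]^2, I[4,4]^2. HN layers by μ_θ (3 steps, strictly decreasing):
  μ^(1)=3; μ^(2)=0; μ^(3)=-2

((0, 0, 0, 4); (1, 1, 0, 0); (2, 2, 2, 0))


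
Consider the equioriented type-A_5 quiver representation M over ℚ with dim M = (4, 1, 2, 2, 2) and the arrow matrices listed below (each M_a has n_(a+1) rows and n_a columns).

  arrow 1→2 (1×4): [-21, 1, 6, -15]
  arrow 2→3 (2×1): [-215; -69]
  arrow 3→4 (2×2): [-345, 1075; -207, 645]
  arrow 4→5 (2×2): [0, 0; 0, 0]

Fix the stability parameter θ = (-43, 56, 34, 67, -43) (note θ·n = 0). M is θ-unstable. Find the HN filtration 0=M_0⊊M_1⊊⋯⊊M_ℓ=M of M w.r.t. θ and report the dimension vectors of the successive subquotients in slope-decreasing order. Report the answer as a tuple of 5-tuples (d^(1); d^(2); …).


Via rank(M_{q-1}∘⋯∘M_p): M ≅ I[1,1]^3, I[1,3], I[3,4], I[4,4], I[5,5]^2.
μ_θ-semistable layers: μ^(1)=67; μ^(2)=45; μ^(3)=34; μ^(4)=-43

((0, 0, 0, 2, 0); (0, 1, 1, 0, 0); (0, 0, 1, 0, 0); (4, 0, 0, 0, 2))


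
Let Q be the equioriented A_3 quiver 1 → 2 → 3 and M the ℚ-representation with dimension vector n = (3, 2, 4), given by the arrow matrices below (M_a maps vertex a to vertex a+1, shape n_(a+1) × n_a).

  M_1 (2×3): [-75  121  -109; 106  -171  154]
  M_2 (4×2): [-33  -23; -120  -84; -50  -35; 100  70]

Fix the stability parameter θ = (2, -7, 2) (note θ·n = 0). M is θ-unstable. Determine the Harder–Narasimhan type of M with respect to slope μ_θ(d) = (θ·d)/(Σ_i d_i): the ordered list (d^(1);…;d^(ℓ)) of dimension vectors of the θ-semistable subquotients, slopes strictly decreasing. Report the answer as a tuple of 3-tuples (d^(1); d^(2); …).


Interval decomposition of M: I[1,1], I[1,3]^2, I[3,3]^2.
HN type (ℓ=2): μ^(1)=2; μ^(2)=-5/2

((1, 0, 4); (2, 2, 0))


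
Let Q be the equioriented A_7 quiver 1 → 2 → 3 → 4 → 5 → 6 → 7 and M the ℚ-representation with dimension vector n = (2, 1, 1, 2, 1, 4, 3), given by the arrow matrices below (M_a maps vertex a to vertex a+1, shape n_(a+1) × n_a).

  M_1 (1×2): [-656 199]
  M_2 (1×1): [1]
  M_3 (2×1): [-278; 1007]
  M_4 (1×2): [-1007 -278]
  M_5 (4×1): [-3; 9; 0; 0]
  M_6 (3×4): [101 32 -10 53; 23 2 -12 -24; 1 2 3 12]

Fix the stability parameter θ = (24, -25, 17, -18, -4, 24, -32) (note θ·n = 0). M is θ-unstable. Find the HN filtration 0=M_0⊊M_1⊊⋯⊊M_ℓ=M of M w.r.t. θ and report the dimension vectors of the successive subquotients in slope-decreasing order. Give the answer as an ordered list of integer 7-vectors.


Barcode: M ≅ I[1,1], I[1,4], I[4,7], I[6,6], I[6,7]^2. HN layers by μ_θ (4 steps, strictly decreasing):
  μ^(1)=24; μ^(2)=-1/2; μ^(3)=-4; μ^(4)=-18

((1, 0, 0, 0, 0, 1, 0); (1, 1, 1, 1, 0, 0, 0); (0, 0, 0, 0, 1, 3, 3); (0, 0, 0, 1, 0, 0, 0))


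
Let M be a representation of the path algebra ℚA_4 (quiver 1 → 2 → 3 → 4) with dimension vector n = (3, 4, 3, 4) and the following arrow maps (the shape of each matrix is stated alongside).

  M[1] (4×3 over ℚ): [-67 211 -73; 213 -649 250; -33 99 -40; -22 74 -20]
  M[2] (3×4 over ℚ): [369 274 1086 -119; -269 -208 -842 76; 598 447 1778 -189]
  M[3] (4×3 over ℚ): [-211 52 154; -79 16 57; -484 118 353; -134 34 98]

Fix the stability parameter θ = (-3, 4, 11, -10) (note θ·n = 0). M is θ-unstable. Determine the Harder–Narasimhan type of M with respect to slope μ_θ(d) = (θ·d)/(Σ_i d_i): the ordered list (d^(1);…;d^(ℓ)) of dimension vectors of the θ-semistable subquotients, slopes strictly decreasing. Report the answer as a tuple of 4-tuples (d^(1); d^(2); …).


Via rank(M_{q-1}∘⋯∘M_p): M ≅ I[1,4]^3, I[2,2], I[4,4].
μ_θ-semistable layers: μ^(1)=4; μ^(2)=5/3; μ^(3)=-3; μ^(4)=-10

((0, 1, 0, 0); (0, 3, 3, 3); (3, 0, 0, 0); (0, 0, 0, 1))


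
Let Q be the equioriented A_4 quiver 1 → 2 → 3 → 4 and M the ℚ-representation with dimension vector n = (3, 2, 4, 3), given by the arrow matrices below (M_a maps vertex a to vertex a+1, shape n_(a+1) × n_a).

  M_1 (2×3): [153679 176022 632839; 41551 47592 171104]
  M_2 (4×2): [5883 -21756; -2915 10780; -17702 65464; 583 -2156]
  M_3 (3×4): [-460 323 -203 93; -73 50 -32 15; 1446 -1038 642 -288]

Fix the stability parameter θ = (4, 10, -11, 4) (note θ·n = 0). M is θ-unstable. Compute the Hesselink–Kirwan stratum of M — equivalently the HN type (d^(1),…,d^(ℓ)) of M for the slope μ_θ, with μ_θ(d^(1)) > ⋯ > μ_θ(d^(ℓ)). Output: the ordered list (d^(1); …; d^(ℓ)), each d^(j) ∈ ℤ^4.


Barcode: M ≅ I[1,1], I[1,2], I[1,3], I[3,3], I[3,4]^2, I[4,4]. HN layers by μ_θ (4 steps, strictly decreasing):
  μ^(1)=10; μ^(2)=4; μ^(3)=1; μ^(4)=-11

((0, 1, 0, 0); (2, 0, 0, 3); (1, 1, 1, 0); (0, 0, 3, 0))


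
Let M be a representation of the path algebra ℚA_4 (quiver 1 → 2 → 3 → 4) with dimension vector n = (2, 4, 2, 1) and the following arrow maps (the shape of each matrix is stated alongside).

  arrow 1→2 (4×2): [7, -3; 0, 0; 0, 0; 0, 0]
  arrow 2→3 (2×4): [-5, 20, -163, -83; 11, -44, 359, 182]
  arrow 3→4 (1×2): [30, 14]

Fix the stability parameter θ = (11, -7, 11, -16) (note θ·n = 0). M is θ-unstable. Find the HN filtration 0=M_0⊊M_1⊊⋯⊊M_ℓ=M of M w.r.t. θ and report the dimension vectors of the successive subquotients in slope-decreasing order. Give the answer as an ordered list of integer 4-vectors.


Via rank(M_{q-1}∘⋯∘M_p): M ≅ I[1,1], I[1,4], I[2,2]^2, I[2,3].
μ_θ-semistable layers: μ^(1)=11; μ^(2)=-1/4; μ^(3)=-7

((1, 0, 1, 0); (1, 1, 1, 1); (0, 3, 0, 0))


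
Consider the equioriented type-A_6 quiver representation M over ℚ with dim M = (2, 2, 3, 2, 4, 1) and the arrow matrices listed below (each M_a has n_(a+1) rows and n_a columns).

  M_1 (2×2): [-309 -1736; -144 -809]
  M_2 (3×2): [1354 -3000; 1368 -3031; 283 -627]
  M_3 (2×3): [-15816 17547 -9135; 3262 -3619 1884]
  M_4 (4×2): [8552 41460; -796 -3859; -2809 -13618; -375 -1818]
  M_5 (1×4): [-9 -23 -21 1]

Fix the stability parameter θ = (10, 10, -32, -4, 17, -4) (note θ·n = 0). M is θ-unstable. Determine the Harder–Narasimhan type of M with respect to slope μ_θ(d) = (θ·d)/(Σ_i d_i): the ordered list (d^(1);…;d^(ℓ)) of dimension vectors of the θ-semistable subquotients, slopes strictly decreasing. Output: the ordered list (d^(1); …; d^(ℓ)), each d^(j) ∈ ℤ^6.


Via rank(M_{q-1}∘⋯∘M_p): M ≅ I[1,5], I[1,6], I[3,3], I[5,5]^2.
μ_θ-semistable layers: μ^(1)=17; μ^(2)=13/2; μ^(3)=-4; μ^(4)=-32

((0, 0, 0, 0, 3, 0); (0, 0, 0, 0, 1, 1); (2, 2, 2, 2, 0, 0); (0, 0, 1, 0, 0, 0))


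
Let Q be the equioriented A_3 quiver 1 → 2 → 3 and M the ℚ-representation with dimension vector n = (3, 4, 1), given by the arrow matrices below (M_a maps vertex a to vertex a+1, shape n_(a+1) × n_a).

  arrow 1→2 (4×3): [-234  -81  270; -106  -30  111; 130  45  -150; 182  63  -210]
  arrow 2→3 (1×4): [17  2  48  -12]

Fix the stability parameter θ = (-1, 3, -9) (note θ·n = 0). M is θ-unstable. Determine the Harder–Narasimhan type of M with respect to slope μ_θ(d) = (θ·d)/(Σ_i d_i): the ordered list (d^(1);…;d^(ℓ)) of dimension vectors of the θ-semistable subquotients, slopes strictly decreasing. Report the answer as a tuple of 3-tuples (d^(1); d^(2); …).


Interval decomposition of M: I[1,1], I[1,2], I[1,3], I[2,2]^2.
HN type (ℓ=3): μ^(1)=3; μ^(2)=-1; μ^(3)=-7/3

((0, 3, 0); (2, 0, 0); (1, 1, 1))


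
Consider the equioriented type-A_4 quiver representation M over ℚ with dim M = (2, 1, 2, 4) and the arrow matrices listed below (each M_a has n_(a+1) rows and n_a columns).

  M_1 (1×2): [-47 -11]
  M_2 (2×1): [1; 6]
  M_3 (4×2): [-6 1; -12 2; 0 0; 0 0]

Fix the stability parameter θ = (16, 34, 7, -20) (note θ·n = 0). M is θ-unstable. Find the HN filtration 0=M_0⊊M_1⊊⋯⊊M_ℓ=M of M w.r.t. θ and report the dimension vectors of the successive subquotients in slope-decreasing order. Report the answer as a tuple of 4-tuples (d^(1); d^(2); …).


Via rank(M_{q-1}∘⋯∘M_p): M ≅ I[1,1], I[1,3], I[3,4], I[4,4]^3.
μ_θ-semistable layers: μ^(1)=41/2; μ^(2)=16; μ^(3)=-13/2; μ^(4)=-20

((0, 1, 1, 0); (2, 0, 0, 0); (0, 0, 1, 1); (0, 0, 0, 3))


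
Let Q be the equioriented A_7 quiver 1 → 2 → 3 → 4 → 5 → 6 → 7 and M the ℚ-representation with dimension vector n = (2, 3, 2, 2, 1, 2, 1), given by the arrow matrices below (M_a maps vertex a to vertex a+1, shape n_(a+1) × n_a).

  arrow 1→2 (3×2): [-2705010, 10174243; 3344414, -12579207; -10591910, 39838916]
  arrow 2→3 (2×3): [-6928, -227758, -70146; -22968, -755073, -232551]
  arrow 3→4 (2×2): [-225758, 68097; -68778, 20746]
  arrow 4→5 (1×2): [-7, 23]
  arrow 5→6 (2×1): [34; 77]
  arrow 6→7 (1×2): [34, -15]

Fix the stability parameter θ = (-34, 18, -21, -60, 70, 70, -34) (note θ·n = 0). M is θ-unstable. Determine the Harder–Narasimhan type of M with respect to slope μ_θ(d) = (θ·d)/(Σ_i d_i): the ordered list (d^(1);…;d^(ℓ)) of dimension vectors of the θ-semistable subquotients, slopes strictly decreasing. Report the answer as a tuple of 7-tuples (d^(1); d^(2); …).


Barcode: M ≅ I[1,2], I[1,7], I[2,2], I[3,4], I[6,6]. HN layers by μ_θ (6 steps, strictly decreasing):
  μ^(1)=70; μ^(2)=106/3; μ^(3)=18; μ^(4)=-21; μ^(5)=-34; μ^(6)=-81/2

((0, 0, 0, 0, 0, 1, 0); (0, 0, 0, 0, 1, 1, 1); (0, 2, 0, 0, 0, 0, 0); (0, 1, 1, 1, 0, 0, 0); (2, 0, 0, 0, 0, 0, 0); (0, 0, 1, 1, 0, 0, 0))


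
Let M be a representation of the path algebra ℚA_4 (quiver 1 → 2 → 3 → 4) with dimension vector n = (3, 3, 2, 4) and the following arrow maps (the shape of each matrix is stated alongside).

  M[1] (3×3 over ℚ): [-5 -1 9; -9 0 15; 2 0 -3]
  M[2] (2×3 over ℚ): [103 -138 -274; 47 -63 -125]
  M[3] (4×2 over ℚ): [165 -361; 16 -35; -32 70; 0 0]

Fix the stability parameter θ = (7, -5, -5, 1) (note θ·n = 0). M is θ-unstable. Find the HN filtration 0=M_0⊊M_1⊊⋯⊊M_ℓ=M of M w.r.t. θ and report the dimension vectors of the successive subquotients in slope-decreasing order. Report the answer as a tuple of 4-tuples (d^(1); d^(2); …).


Interval decomposition of M: I[1,2], I[1,4]^2, I[4,4]^2.
HN type (ℓ=2): μ^(1)=1; μ^(2)=-1

((1, 1, 0, 4); (2, 2, 2, 0))


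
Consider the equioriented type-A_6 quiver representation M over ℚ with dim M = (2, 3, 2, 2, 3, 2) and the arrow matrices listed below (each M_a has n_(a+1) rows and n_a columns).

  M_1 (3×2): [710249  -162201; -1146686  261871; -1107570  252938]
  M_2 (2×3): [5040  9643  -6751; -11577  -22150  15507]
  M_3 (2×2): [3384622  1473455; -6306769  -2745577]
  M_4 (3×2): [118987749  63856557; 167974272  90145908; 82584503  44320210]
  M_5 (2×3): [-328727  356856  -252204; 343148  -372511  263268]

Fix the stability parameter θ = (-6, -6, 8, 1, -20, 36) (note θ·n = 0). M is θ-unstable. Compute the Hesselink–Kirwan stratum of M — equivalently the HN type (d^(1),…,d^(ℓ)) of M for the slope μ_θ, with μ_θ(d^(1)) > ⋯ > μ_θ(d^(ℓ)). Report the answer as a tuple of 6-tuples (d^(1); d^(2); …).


Via rank(M_{q-1}∘⋯∘M_p): M ≅ I[1,5], I[1,6], I[2,2], I[5,6].
μ_θ-semistable layers: μ^(1)=36; μ^(2)=-11/3; μ^(3)=-6; μ^(4)=-20

((0, 0, 0, 0, 0, 2); (0, 0, 2, 2, 2, 0); (2, 3, 0, 0, 0, 0); (0, 0, 0, 0, 1, 0))


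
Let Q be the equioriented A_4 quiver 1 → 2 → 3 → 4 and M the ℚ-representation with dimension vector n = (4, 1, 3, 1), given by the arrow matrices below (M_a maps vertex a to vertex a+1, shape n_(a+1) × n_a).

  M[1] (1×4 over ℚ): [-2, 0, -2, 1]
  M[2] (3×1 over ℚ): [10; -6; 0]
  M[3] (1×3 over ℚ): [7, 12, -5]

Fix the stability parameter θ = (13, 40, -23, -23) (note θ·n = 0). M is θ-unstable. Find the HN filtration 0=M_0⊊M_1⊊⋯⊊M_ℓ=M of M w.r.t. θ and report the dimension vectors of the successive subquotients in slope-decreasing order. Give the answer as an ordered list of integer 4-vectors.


Via rank(M_{q-1}∘⋯∘M_p): M ≅ I[1,1]^3, I[1,4], I[3,3]^2.
μ_θ-semistable layers: μ^(1)=13; μ^(2)=7/4; μ^(3)=-23

((3, 0, 0, 0); (1, 1, 1, 1); (0, 0, 2, 0))


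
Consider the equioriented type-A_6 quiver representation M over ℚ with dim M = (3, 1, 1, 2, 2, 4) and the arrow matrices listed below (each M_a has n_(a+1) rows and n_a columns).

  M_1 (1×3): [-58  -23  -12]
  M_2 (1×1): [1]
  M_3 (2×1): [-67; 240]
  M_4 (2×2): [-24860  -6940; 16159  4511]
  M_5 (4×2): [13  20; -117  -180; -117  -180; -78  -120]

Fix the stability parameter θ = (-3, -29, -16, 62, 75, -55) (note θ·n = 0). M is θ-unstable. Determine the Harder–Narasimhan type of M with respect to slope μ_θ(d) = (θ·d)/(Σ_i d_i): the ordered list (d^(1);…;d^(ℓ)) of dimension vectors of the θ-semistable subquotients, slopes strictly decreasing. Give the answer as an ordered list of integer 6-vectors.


Interval decomposition of M: I[1,1]^2, I[1,5], I[4,4], I[5,6], I[6,6]^3.
HN type (ℓ=6): μ^(1)=75; μ^(2)=62; μ^(3)=10; μ^(4)=-3; μ^(5)=-16; μ^(6)=-55

((0, 0, 0, 0, 1, 0); (0, 0, 0, 2, 0, 0); (0, 0, 0, 0, 1, 1); (2, 0, 0, 0, 0, 0); (1, 1, 1, 0, 0, 0); (0, 0, 0, 0, 0, 3))
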